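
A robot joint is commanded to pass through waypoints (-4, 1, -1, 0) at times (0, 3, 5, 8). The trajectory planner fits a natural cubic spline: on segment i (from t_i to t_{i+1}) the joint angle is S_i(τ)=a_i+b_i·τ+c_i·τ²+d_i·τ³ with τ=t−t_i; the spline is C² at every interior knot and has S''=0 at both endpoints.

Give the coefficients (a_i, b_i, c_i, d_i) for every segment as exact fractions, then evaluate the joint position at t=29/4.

  seg 0: a=-4 b=31/12 c=0 d=-11/108
  seg 1: a=1 b=-1/6 c=-11/12 d=1/4
  seg 2: a=-1 b=-5/6 c=7/12 d=-7/108
S(29/4) = -169/256

Δ: Δ0=5/3, Δ1=-1, Δ2=1/3
row 1: diag=10, rhs=-16; c'=1/5, d'=-8/5
row 2: denom=10−2·1/5=48/5; d'=(8−2·-8/5)/(48/5)=7/6
back: M2=7/6
back: M1=-8/5−1/5·7/6=-11/6
M: M0=0, M1=-11/6, M2=7/6, M3=0
seg 0: a=-4, c=M0/2=0, d=(M1−M0)/(6·3)=-11/108, b=Δ0−h0·(2M0+M1)/6=31/12
seg 1: a=1, c=M1/2=-11/12, d=(M2−M1)/(6·2)=1/4, b=Δ1−h1·(2M1+M2)/6=-1/6
seg 2: a=-1, c=M2/2=7/12, d=(M3−M2)/(6·3)=-7/108, b=Δ2−h2·(2M2+M3)/6=-5/6
t_q=29/4 → seg 2, τ=9/4; S=-1+-5/6·τ+7/12·τ²+-7/108·τ³=-169/256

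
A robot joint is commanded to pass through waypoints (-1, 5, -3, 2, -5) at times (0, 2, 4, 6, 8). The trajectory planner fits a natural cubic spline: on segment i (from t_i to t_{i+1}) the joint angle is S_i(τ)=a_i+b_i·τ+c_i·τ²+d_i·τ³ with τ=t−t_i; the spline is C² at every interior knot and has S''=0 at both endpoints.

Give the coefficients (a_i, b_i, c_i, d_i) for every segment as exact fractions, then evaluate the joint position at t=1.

Δ: Δ0=3, Δ1=-4, Δ2=5/2, Δ3=-7/2
row 1: diag=8, rhs=-42; c'=1/4, d'=-21/4
row 2: denom=8−2·1/4=15/2; d'=(39−2·-21/4)/(15/2)=33/5
row 3: denom=8−2·4/15=112/15; d'=(-36−2·33/5)/(112/15)=-369/56
back: M3=-369/56
back: M2=33/5−4/15·-369/56=117/14
back: M1=-21/4−1/4·117/14=-411/56
M: M0=0, M1=-411/56, M2=117/14, M3=-369/56, M4=0
seg 0: a=-1, c=M0/2=0, d=(M1−M0)/(6·2)=-137/224, b=Δ0−h0·(2M0+M1)/6=305/56
seg 1: a=5, c=M1/2=-411/112, d=(M2−M1)/(6·2)=293/224, b=Δ1−h1·(2M1+M2)/6=-53/28
seg 2: a=-3, c=M2/2=117/28, d=(M3−M2)/(6·2)=-279/224, b=Δ2−h2·(2M2+M3)/6=-7/8
seg 3: a=2, c=M3/2=-369/112, d=(M4−M3)/(6·2)=123/224, b=Δ3−h3·(2M3+M4)/6=25/28
t_q=1 → seg 0, τ=1; S=-1+305/56·τ+0·τ²+-137/224·τ³=859/224

  seg 0: a=-1 b=305/56 c=0 d=-137/224
  seg 1: a=5 b=-53/28 c=-411/112 d=293/224
  seg 2: a=-3 b=-7/8 c=117/28 d=-279/224
  seg 3: a=2 b=25/28 c=-369/112 d=123/224
S(1) = 859/224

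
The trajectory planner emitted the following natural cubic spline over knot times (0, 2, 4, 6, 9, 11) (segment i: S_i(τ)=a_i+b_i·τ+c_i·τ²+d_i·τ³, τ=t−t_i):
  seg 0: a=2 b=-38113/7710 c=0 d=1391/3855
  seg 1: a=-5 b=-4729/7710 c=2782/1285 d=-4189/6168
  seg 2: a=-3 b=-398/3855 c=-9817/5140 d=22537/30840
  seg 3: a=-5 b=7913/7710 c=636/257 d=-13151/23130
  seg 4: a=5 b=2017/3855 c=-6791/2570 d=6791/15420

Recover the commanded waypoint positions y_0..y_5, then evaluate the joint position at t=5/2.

y_0 = S_0(0) = a_0 = 2
y_1 = S_1(0) = a_1 = -5
y_2 = S_2(0) = a_2 = -3
y_3 = S_3(0) = a_3 = -5
y_4 = S_4(0) = a_4 = 5
y_5 = S_4(2) = -1
t_q=5/2 is in segment 1 (τ=1/2); S_1(τ)=-398891/82240

y_0=2 y_1=-5 y_2=-3 y_3=-5 y_4=5 y_5=-1
S(5/2) = -398891/82240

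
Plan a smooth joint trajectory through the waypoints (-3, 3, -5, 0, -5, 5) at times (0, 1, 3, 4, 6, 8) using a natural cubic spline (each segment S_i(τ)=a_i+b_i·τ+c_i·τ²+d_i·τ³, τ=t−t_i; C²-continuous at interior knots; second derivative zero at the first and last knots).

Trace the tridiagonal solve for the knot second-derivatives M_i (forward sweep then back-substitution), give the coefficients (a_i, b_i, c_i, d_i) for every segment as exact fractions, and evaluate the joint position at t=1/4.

  seg 0: a=-3 b=343/40 c=0 d=-103/40
  seg 1: a=3 b=17/20 c=-309/40 d=53/20
  seg 2: a=-5 b=7/4 c=327/40 d=-197/40
  seg 3: a=0 b=133/40 c=-33/5 d=59/32
  seg 4: a=-5 b=-19/20 c=357/80 d=-119/160
S(1/4) = -459/512

Δ: Δ0=6, Δ1=-4, Δ2=5, Δ3=-5/2, Δ4=5
row 1: diag=6, rhs=-60; c'=1/3, d'=-10
row 2: denom=6−2·1/3=16/3; d'=(54−2·-10)/(16/3)=111/8
row 3: denom=6−1·3/16=93/16; d'=(-45−1·111/8)/(93/16)=-314/31
row 4: denom=8−2·32/93=680/93; d'=(45−2·-314/31)/(680/93)=357/40
back: M4=357/40
back: M3=-314/31−32/93·357/40=-66/5
back: M2=111/8−3/16·-66/5=327/20
back: M1=-10−1/3·327/20=-309/20
M: M0=0, M1=-309/20, M2=327/20, M3=-66/5, M4=357/40, M5=0
seg 0: a=-3, c=M0/2=0, d=(M1−M0)/(6·1)=-103/40, b=Δ0−h0·(2M0+M1)/6=343/40
seg 1: a=3, c=M1/2=-309/40, d=(M2−M1)/(6·2)=53/20, b=Δ1−h1·(2M1+M2)/6=17/20
seg 2: a=-5, c=M2/2=327/40, d=(M3−M2)/(6·1)=-197/40, b=Δ2−h2·(2M2+M3)/6=7/4
seg 3: a=0, c=M3/2=-33/5, d=(M4−M3)/(6·2)=59/32, b=Δ3−h3·(2M3+M4)/6=133/40
seg 4: a=-5, c=M4/2=357/80, d=(M5−M4)/(6·2)=-119/160, b=Δ4−h4·(2M4+M5)/6=-19/20
t_q=1/4 → seg 0, τ=1/4; S=-3+343/40·τ+0·τ²+-103/40·τ³=-459/512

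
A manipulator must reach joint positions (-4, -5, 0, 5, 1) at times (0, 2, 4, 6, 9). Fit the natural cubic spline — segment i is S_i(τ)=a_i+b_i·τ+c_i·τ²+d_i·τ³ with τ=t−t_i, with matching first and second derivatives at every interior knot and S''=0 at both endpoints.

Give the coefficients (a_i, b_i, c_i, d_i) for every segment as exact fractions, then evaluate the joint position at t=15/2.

  seg 0: a=-4 b=-266/213 c=0 d=319/1704
  seg 1: a=-5 b=425/426 c=319/284 d=-317/1704
  seg 2: a=0 b=694/213 c=1/142 d=-329/1704
  seg 3: a=5 b=413/426 c=-327/284 d=109/852
S(15/2) = 9759/2272

Δ: Δ0=-1/2, Δ1=5/2, Δ2=5/2, Δ3=-4/3
row 1: diag=8, rhs=18; c'=1/4, d'=9/4
row 2: denom=8−2·1/4=15/2; d'=(0−2·9/4)/(15/2)=-3/5
row 3: denom=10−2·4/15=142/15; d'=(-23−2·-3/5)/(142/15)=-327/142
back: M3=-327/142
back: M2=-3/5−4/15·-327/142=1/71
back: M1=9/4−1/4·1/71=319/142
M: M0=0, M1=319/142, M2=1/71, M3=-327/142, M4=0
seg 0: a=-4, c=M0/2=0, d=(M1−M0)/(6·2)=319/1704, b=Δ0−h0·(2M0+M1)/6=-266/213
seg 1: a=-5, c=M1/2=319/284, d=(M2−M1)/(6·2)=-317/1704, b=Δ1−h1·(2M1+M2)/6=425/426
seg 2: a=0, c=M2/2=1/142, d=(M3−M2)/(6·2)=-329/1704, b=Δ2−h2·(2M2+M3)/6=694/213
seg 3: a=5, c=M3/2=-327/284, d=(M4−M3)/(6·3)=109/852, b=Δ3−h3·(2M3+M4)/6=413/426
t_q=15/2 → seg 3, τ=3/2; S=5+413/426·τ+-327/284·τ²+109/852·τ³=9759/2272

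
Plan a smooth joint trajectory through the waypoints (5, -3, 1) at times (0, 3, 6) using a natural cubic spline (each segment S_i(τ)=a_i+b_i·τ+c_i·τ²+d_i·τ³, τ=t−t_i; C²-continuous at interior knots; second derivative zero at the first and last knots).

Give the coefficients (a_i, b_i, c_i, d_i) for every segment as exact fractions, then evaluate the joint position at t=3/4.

  seg 0: a=5 b=-11/3 c=0 d=1/9
  seg 1: a=-3 b=-2/3 c=1 d=-1/9
S(3/4) = 147/64

Δ: Δ0=-8/3, Δ1=4/3
row 1: diag=12, rhs=24; c'=1/4, d'=2
back: M1=2
M: M0=0, M1=2, M2=0
seg 0: a=5, c=M0/2=0, d=(M1−M0)/(6·3)=1/9, b=Δ0−h0·(2M0+M1)/6=-11/3
seg 1: a=-3, c=M1/2=1, d=(M2−M1)/(6·3)=-1/9, b=Δ1−h1·(2M1+M2)/6=-2/3
t_q=3/4 → seg 0, τ=3/4; S=5+-11/3·τ+0·τ²+1/9·τ³=147/64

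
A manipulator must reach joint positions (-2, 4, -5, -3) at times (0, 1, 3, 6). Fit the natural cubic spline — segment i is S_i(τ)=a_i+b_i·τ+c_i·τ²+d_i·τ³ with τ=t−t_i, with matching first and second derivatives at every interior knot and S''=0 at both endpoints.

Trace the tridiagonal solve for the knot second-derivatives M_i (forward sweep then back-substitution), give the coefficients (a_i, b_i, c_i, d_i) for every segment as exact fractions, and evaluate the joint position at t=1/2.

  seg 0: a=-2 b=677/84 c=0 d=-173/84
  seg 1: a=4 b=79/42 c=-173/28 d=251/168
  seg 2: a=-5 b=-103/21 c=39/14 d=-13/42
S(1/2) = 397/224

Δ: Δ0=6, Δ1=-9/2, Δ2=2/3
row 1: diag=6, rhs=-63; c'=1/3, d'=-21/2
row 2: denom=10−2·1/3=28/3; d'=(31−2·-21/2)/(28/3)=39/7
back: M2=39/7
back: M1=-21/2−1/3·39/7=-173/14
M: M0=0, M1=-173/14, M2=39/7, M3=0
seg 0: a=-2, c=M0/2=0, d=(M1−M0)/(6·1)=-173/84, b=Δ0−h0·(2M0+M1)/6=677/84
seg 1: a=4, c=M1/2=-173/28, d=(M2−M1)/(6·2)=251/168, b=Δ1−h1·(2M1+M2)/6=79/42
seg 2: a=-5, c=M2/2=39/14, d=(M3−M2)/(6·3)=-13/42, b=Δ2−h2·(2M2+M3)/6=-103/21
t_q=1/2 → seg 0, τ=1/2; S=-2+677/84·τ+0·τ²+-173/84·τ³=397/224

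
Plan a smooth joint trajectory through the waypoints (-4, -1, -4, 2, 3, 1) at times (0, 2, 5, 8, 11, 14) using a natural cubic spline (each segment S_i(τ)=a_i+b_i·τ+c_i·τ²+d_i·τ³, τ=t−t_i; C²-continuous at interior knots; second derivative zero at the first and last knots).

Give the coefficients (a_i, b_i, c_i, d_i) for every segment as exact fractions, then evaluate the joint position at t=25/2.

Δ: Δ0=3/2, Δ1=-1, Δ2=2, Δ3=1/3, Δ4=-2/3
row 1: diag=10, rhs=-15; c'=3/10, d'=-3/2
row 2: denom=12−3·3/10=111/10; d'=(18−3·-3/2)/(111/10)=75/37
row 3: denom=12−3·10/37=414/37; d'=(-10−3·75/37)/(414/37)=-595/414
row 4: denom=12−3·37/138=515/46; d'=(-6−3·-595/414)/(515/46)=-233/1545
back: M4=-233/1545
back: M3=-595/414−37/138·-233/1545=-2158/1545
back: M2=75/37−10/37·-2158/1545=743/309
back: M1=-3/2−3/10·743/309=-1144/515
M: M0=0, M1=-1144/515, M2=743/309, M3=-2158/1545, M4=-233/1545, M5=0
seg 0: a=-4, c=M0/2=0, d=(M1−M0)/(6·2)=-286/1545, b=Δ0−h0·(2M0+M1)/6=6923/3090
seg 1: a=-1, c=M1/2=-572/515, d=(M2−M1)/(6·3)=7147/27810, b=Δ1−h1·(2M1+M2)/6=59/3090
seg 2: a=-4, c=M2/2=743/618, d=(M3−M2)/(6·3)=-5873/27810, b=Δ2−h2·(2M2+M3)/6=454/1545
seg 3: a=2, c=M3/2=-1079/1545, d=(M4−M3)/(6·3)=385/5562, b=Δ3−h3·(2M3+M4)/6=5579/3090
seg 4: a=3, c=M4/2=-233/3090, d=(M5−M4)/(6·3)=233/27810, b=Δ4−h4·(2M4+M5)/6=-797/1545
t_q=25/2 → seg 4, τ=3/2; S=3+-797/1545·τ+-233/3090·τ²+233/27810·τ³=17179/8240

  seg 0: a=-4 b=6923/3090 c=0 d=-286/1545
  seg 1: a=-1 b=59/3090 c=-572/515 d=7147/27810
  seg 2: a=-4 b=454/1545 c=743/618 d=-5873/27810
  seg 3: a=2 b=5579/3090 c=-1079/1545 d=385/5562
  seg 4: a=3 b=-797/1545 c=-233/3090 d=233/27810
S(25/2) = 17179/8240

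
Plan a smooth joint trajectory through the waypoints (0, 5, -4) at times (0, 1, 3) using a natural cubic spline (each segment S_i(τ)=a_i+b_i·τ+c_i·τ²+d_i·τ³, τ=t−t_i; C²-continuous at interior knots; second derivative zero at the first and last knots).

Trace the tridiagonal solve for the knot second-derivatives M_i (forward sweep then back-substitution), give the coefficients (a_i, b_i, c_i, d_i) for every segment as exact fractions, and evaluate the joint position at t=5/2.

  seg 0: a=0 b=79/12 c=0 d=-19/12
  seg 1: a=5 b=11/6 c=-19/4 d=19/24
S(5/2) = -17/64

Δ: Δ0=5, Δ1=-9/2
row 1: diag=6, rhs=-57; c'=1/3, d'=-19/2
back: M1=-19/2
M: M0=0, M1=-19/2, M2=0
seg 0: a=0, c=M0/2=0, d=(M1−M0)/(6·1)=-19/12, b=Δ0−h0·(2M0+M1)/6=79/12
seg 1: a=5, c=M1/2=-19/4, d=(M2−M1)/(6·2)=19/24, b=Δ1−h1·(2M1+M2)/6=11/6
t_q=5/2 → seg 1, τ=3/2; S=5+11/6·τ+-19/4·τ²+19/24·τ³=-17/64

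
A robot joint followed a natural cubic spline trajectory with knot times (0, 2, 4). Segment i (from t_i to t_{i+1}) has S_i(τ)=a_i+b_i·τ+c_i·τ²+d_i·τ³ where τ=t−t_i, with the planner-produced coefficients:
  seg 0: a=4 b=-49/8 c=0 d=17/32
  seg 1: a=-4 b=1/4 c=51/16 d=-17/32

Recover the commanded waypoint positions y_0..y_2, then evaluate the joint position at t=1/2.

y_0 = S_0(0) = a_0 = 4
y_1 = S_1(0) = a_1 = -4
y_2 = S_1(2) = 5
t_q=1/2 is in segment 0 (τ=1/2); S_0(τ)=257/256

y_0=4 y_1=-4 y_2=5
S(1/2) = 257/256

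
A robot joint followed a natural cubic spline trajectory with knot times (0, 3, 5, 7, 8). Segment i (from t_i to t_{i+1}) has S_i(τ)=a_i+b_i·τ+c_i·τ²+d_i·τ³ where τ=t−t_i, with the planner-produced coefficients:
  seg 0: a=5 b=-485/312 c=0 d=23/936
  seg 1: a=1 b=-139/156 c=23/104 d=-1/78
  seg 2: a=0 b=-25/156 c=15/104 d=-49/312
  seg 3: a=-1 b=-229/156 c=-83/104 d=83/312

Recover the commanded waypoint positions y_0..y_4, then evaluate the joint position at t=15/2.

y_0 = S_0(0) = a_0 = 5
y_1 = S_1(0) = a_1 = 1
y_2 = S_2(0) = a_2 = 0
y_3 = S_3(0) = a_3 = -1
y_4 = S_3(1) = -3
t_q=15/2 is in segment 3 (τ=1/2); S_3(τ)=-1581/832

y_0=5 y_1=1 y_2=0 y_3=-1 y_4=-3
S(15/2) = -1581/832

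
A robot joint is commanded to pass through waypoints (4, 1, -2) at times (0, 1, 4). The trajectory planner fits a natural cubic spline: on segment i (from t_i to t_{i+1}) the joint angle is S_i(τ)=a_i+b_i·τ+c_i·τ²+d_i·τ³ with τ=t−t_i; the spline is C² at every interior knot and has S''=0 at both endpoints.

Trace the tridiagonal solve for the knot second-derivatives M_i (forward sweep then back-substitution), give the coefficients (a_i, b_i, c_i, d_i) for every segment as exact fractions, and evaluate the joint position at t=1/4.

  seg 0: a=4 b=-13/4 c=0 d=1/4
  seg 1: a=1 b=-5/2 c=3/4 d=-1/12
S(1/4) = 817/256

Δ: Δ0=-3, Δ1=-1
row 1: diag=8, rhs=12; c'=3/8, d'=3/2
back: M1=3/2
M: M0=0, M1=3/2, M2=0
seg 0: a=4, c=M0/2=0, d=(M1−M0)/(6·1)=1/4, b=Δ0−h0·(2M0+M1)/6=-13/4
seg 1: a=1, c=M1/2=3/4, d=(M2−M1)/(6·3)=-1/12, b=Δ1−h1·(2M1+M2)/6=-5/2
t_q=1/4 → seg 0, τ=1/4; S=4+-13/4·τ+0·τ²+1/4·τ³=817/256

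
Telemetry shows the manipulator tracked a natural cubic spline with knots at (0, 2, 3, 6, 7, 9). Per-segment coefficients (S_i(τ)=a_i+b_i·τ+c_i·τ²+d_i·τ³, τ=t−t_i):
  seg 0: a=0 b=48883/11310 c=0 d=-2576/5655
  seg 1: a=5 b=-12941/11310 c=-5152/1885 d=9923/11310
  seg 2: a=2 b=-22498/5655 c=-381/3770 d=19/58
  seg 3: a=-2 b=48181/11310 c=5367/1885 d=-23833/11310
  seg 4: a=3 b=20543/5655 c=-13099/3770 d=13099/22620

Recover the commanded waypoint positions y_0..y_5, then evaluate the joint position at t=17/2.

y_0 = S_0(0) = a_0 = 0
y_1 = S_1(0) = a_1 = 5
y_2 = S_2(0) = a_2 = 2
y_3 = S_3(0) = a_3 = -2
y_4 = S_4(0) = a_4 = 3
y_5 = S_4(2) = 1
t_q=17/2 is in segment 4 (τ=3/2); S_4(τ)=31195/12064

y_0=0 y_1=5 y_2=2 y_3=-2 y_4=3 y_5=1
S(17/2) = 31195/12064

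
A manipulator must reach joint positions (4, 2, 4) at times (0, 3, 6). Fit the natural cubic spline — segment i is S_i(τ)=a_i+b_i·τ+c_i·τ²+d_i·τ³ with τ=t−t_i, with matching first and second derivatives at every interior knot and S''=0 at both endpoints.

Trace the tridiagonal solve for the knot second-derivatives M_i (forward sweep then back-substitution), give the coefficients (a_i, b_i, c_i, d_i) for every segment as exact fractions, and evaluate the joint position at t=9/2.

  seg 0: a=4 b=-1 c=0 d=1/27
  seg 1: a=2 b=0 c=1/3 d=-1/27
S(9/2) = 21/8

Δ: Δ0=-2/3, Δ1=2/3
row 1: diag=12, rhs=8; c'=1/4, d'=2/3
back: M1=2/3
M: M0=0, M1=2/3, M2=0
seg 0: a=4, c=M0/2=0, d=(M1−M0)/(6·3)=1/27, b=Δ0−h0·(2M0+M1)/6=-1
seg 1: a=2, c=M1/2=1/3, d=(M2−M1)/(6·3)=-1/27, b=Δ1−h1·(2M1+M2)/6=0
t_q=9/2 → seg 1, τ=3/2; S=2+0·τ+1/3·τ²+-1/27·τ³=21/8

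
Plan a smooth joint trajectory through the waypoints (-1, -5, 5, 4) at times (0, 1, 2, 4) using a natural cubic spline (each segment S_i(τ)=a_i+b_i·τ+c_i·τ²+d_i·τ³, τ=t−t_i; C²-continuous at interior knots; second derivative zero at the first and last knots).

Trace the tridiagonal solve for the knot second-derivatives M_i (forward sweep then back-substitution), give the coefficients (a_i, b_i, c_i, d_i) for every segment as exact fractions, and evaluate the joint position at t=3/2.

  seg 0: a=-1 b=-373/46 c=0 d=189/46
  seg 1: a=-5 b=97/23 c=567/46 d=-301/46
  seg 2: a=5 b=425/46 c=-168/23 d=28/23
S(3/2) = -231/368

Δ: Δ0=-4, Δ1=10, Δ2=-1/2
row 1: diag=4, rhs=84; c'=1/4, d'=21
row 2: denom=6−1·1/4=23/4; d'=(-63−1·21)/(23/4)=-336/23
back: M2=-336/23
back: M1=21−1/4·-336/23=567/23
M: M0=0, M1=567/23, M2=-336/23, M3=0
seg 0: a=-1, c=M0/2=0, d=(M1−M0)/(6·1)=189/46, b=Δ0−h0·(2M0+M1)/6=-373/46
seg 1: a=-5, c=M1/2=567/46, d=(M2−M1)/(6·1)=-301/46, b=Δ1−h1·(2M1+M2)/6=97/23
seg 2: a=5, c=M2/2=-168/23, d=(M3−M2)/(6·2)=28/23, b=Δ2−h2·(2M2+M3)/6=425/46
t_q=3/2 → seg 1, τ=1/2; S=-5+97/23·τ+567/46·τ²+-301/46·τ³=-231/368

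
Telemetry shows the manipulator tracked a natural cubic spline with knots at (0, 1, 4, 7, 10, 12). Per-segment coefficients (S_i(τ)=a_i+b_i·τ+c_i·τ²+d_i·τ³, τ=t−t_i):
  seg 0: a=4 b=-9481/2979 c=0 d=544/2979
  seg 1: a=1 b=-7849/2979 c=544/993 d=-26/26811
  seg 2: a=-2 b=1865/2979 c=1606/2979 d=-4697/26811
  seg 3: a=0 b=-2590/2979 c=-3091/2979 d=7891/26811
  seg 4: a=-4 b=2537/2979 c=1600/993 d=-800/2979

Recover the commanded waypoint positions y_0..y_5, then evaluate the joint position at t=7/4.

y_0 = S_0(0) = a_0 = 4
y_1 = S_1(0) = a_1 = 1
y_2 = S_2(0) = a_2 = -2
y_3 = S_3(0) = a_3 = 0
y_4 = S_4(0) = a_4 = -4
y_5 = S_4(2) = 2
t_q=7/4 is in segment 1 (τ=3/4); S_1(τ)=-7079/10592

y_0=4 y_1=1 y_2=-2 y_3=0 y_4=-4 y_5=2
S(7/4) = -7079/10592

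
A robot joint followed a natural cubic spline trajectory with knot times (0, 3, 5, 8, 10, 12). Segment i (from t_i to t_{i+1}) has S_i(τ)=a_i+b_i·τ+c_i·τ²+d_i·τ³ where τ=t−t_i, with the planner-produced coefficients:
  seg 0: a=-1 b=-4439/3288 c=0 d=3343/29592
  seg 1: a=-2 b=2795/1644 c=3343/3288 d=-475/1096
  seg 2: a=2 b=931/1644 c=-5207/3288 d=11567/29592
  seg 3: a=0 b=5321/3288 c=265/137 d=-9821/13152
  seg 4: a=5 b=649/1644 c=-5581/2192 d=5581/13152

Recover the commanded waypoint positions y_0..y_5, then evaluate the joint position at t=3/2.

y_0=-1 y_1=-2 y_2=2 y_3=0 y_4=5 y_5=-1
S(3/2) = -23181/8768

y_0 = S_0(0) = a_0 = -1
y_1 = S_1(0) = a_1 = -2
y_2 = S_2(0) = a_2 = 2
y_3 = S_3(0) = a_3 = 0
y_4 = S_4(0) = a_4 = 5
y_5 = S_4(2) = -1
t_q=3/2 is in segment 0 (τ=3/2); S_0(τ)=-23181/8768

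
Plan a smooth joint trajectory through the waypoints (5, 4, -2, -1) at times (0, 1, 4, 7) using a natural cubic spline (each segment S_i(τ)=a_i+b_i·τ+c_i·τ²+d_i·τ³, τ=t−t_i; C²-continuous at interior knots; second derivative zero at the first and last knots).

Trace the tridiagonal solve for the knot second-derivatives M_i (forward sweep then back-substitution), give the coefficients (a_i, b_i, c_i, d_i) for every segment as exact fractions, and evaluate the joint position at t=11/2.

  seg 0: a=5 b=-68/87 c=0 d=-19/87
  seg 1: a=4 b=-125/87 c=-19/29 d=122/783
  seg 2: a=-2 b=-101/87 c=65/87 d=-65/783
S(11/2) = -543/232

Δ: Δ0=-1, Δ1=-2, Δ2=1/3
row 1: diag=8, rhs=-6; c'=3/8, d'=-3/4
row 2: denom=12−3·3/8=87/8; d'=(14−3·-3/4)/(87/8)=130/87
back: M2=130/87
back: M1=-3/4−3/8·130/87=-38/29
M: M0=0, M1=-38/29, M2=130/87, M3=0
seg 0: a=5, c=M0/2=0, d=(M1−M0)/(6·1)=-19/87, b=Δ0−h0·(2M0+M1)/6=-68/87
seg 1: a=4, c=M1/2=-19/29, d=(M2−M1)/(6·3)=122/783, b=Δ1−h1·(2M1+M2)/6=-125/87
seg 2: a=-2, c=M2/2=65/87, d=(M3−M2)/(6·3)=-65/783, b=Δ2−h2·(2M2+M3)/6=-101/87
t_q=11/2 → seg 2, τ=3/2; S=-2+-101/87·τ+65/87·τ²+-65/783·τ³=-543/232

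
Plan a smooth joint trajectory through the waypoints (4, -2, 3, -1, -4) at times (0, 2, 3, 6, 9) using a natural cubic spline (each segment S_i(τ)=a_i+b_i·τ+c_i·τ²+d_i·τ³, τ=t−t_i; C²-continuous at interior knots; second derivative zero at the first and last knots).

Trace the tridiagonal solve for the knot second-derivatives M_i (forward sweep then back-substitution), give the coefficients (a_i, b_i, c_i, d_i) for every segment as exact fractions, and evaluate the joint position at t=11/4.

Δ: Δ0=-3, Δ1=5, Δ2=-4/3, Δ3=-1
row 1: diag=6, rhs=48; c'=1/6, d'=8
row 2: denom=8−1·1/6=47/6; d'=(-38−1·8)/(47/6)=-276/47
row 3: denom=12−3·18/47=510/47; d'=(2−3·-276/47)/(510/47)=461/255
back: M3=461/255
back: M2=-276/47−18/47·461/255=-558/85
back: M1=8−1/6·-558/85=773/85
M: M0=0, M1=773/85, M2=-558/85, M3=461/255, M4=0
seg 0: a=4, c=M0/2=0, d=(M1−M0)/(6·2)=773/1020, b=Δ0−h0·(2M0+M1)/6=-1538/255
seg 1: a=-2, c=M1/2=773/170, d=(M2−M1)/(6·1)=-1331/510, b=Δ1−h1·(2M1+M2)/6=781/255
seg 2: a=3, c=M2/2=-279/85, d=(M3−M2)/(6·3)=427/918, b=Δ2−h2·(2M2+M3)/6=2207/510
seg 3: a=-1, c=M3/2=461/510, d=(M4−M3)/(6·3)=-461/4590, b=Δ3−h3·(2M3+M4)/6=-716/255
t_q=11/4 → seg 1, τ=3/4; S=-2+781/255·τ+773/170·τ²+-1331/510·τ³=19081/10880

  seg 0: a=4 b=-1538/255 c=0 d=773/1020
  seg 1: a=-2 b=781/255 c=773/170 d=-1331/510
  seg 2: a=3 b=2207/510 c=-279/85 d=427/918
  seg 3: a=-1 b=-716/255 c=461/510 d=-461/4590
S(11/4) = 19081/10880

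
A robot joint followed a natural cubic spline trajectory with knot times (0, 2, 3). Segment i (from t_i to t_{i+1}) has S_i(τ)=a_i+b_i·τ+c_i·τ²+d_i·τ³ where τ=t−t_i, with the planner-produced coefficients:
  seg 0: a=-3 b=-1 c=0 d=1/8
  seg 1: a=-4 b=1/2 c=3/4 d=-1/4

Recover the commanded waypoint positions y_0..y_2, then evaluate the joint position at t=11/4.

y_0 = S_0(0) = a_0 = -3
y_1 = S_1(0) = a_1 = -4
y_2 = S_1(1) = -3
t_q=11/4 is in segment 1 (τ=3/4); S_1(τ)=-847/256

y_0=-3 y_1=-4 y_2=-3
S(11/4) = -847/256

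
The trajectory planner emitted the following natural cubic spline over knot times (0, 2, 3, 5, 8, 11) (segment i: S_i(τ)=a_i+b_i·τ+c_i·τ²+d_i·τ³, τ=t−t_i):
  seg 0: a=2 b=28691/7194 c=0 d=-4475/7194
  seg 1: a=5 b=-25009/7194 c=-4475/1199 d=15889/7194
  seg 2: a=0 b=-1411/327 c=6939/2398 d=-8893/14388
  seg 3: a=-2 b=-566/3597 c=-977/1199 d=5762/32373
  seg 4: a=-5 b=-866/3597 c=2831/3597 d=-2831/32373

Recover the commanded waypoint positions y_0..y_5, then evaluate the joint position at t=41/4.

y_0 = S_0(0) = a_0 = 2
y_1 = S_1(0) = a_1 = 5
y_2 = S_2(0) = a_2 = 0
y_3 = S_3(0) = a_3 = -2
y_4 = S_4(0) = a_4 = -5
y_5 = S_4(3) = -1
t_q=41/4 is in segment 4 (τ=9/4); S_4(τ)=-195937/76736

y_0=2 y_1=5 y_2=0 y_3=-2 y_4=-5 y_5=-1
S(41/4) = -195937/76736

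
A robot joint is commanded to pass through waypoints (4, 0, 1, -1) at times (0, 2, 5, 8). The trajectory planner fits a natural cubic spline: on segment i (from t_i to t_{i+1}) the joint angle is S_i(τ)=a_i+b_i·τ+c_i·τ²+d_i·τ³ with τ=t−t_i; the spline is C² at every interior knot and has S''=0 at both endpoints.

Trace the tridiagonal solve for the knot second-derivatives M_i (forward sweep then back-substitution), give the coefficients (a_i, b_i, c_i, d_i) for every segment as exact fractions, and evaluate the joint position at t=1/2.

Δ: Δ0=-2, Δ1=1/3, Δ2=-2/3
row 1: diag=10, rhs=14; c'=3/10, d'=7/5
row 2: denom=12−3·3/10=111/10; d'=(-6−3·7/5)/(111/10)=-34/37
back: M2=-34/37
back: M1=7/5−3/10·-34/37=62/37
M: M0=0, M1=62/37, M2=-34/37, M3=0
seg 0: a=4, c=M0/2=0, d=(M1−M0)/(6·2)=31/222, b=Δ0−h0·(2M0+M1)/6=-284/111
seg 1: a=0, c=M1/2=31/37, d=(M2−M1)/(6·3)=-16/111, b=Δ1−h1·(2M1+M2)/6=-98/111
seg 2: a=1, c=M2/2=-17/37, d=(M3−M2)/(6·3)=17/333, b=Δ2−h2·(2M2+M3)/6=28/111
t_q=1/2 → seg 0, τ=1/2; S=4+-284/111·τ+0·τ²+31/222·τ³=1621/592

  seg 0: a=4 b=-284/111 c=0 d=31/222
  seg 1: a=0 b=-98/111 c=31/37 d=-16/111
  seg 2: a=1 b=28/111 c=-17/37 d=17/333
S(1/2) = 1621/592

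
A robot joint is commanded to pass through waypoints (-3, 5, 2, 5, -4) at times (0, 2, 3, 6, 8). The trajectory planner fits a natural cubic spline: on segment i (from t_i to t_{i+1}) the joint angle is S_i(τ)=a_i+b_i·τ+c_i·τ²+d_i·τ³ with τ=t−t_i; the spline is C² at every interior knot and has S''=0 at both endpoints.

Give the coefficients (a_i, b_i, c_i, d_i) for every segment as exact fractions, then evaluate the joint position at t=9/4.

Δ: Δ0=4, Δ1=-3, Δ2=1, Δ3=-9/2
row 1: diag=6, rhs=-42; c'=1/6, d'=-7
row 2: denom=8−1·1/6=47/6; d'=(24−1·-7)/(47/6)=186/47
row 3: denom=10−3·18/47=416/47; d'=(-33−3·186/47)/(416/47)=-2109/416
back: M3=-2109/416
back: M2=186/47−18/47·-2109/416=1227/208
back: M1=-7−1/6·1227/208=-3321/416
M: M0=0, M1=-3321/416, M2=1227/208, M3=-2109/416, M4=0
seg 0: a=-3, c=M0/2=0, d=(M1−M0)/(6·2)=-1107/1664, b=Δ0−h0·(2M0+M1)/6=2771/416
seg 1: a=5, c=M1/2=-3321/832, d=(M2−M1)/(6·1)=1925/832, b=Δ1−h1·(2M1+M2)/6=-275/208
seg 2: a=2, c=M2/2=1227/416, d=(M3−M2)/(6·3)=-39/64, b=Δ2−h2·(2M2+M3)/6=-1967/832
seg 3: a=5, c=M3/2=-2109/832, d=(M4−M3)/(6·2)=703/1664, b=Δ3−h3·(2M3+M4)/6=-233/208
t_q=9/4 → seg 1, τ=1/4; S=5+-275/208·τ+-3321/832·τ²+1925/832·τ³=237281/53248

  seg 0: a=-3 b=2771/416 c=0 d=-1107/1664
  seg 1: a=5 b=-275/208 c=-3321/832 d=1925/832
  seg 2: a=2 b=-1967/832 c=1227/416 d=-39/64
  seg 3: a=5 b=-233/208 c=-2109/832 d=703/1664
S(9/4) = 237281/53248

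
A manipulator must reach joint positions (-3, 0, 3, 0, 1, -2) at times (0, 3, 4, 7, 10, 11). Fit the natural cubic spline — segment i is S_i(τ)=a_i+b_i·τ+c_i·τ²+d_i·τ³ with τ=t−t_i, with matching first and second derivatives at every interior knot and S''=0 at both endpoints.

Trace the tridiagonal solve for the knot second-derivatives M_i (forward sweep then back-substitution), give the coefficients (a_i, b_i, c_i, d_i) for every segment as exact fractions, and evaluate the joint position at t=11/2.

Δ: Δ0=1, Δ1=3, Δ2=-1, Δ3=1/3, Δ4=-3
row 1: diag=8, rhs=12; c'=1/8, d'=3/2
row 2: denom=8−1·1/8=63/8; d'=(-24−1·3/2)/(63/8)=-68/21
row 3: denom=12−3·8/21=76/7; d'=(8−3·-68/21)/(76/7)=31/19
row 4: denom=8−3·21/76=545/76; d'=(-20−3·31/19)/(545/76)=-1892/545
back: M4=-1892/545
back: M3=31/19−21/76·-1892/545=1412/545
back: M2=-68/21−8/21·1412/545=-6908/1635
back: M1=3/2−1/8·-6908/1635=3316/1635
M: M0=0, M1=3316/1635, M2=-6908/1635, M3=1412/545, M4=-1892/545, M5=0
seg 0: a=-3, c=M0/2=0, d=(M1−M0)/(6·3)=1658/14715, b=Δ0−h0·(2M0+M1)/6=-23/1635
seg 1: a=0, c=M1/2=1658/1635, d=(M2−M1)/(6·1)=-568/545, b=Δ1−h1·(2M1+M2)/6=4951/1635
seg 2: a=3, c=M2/2=-3454/1635, d=(M3−M2)/(6·3)=5572/14715, b=Δ2−h2·(2M2+M3)/6=631/327
seg 3: a=0, c=M3/2=706/545, d=(M4−M3)/(6·3)=-1652/4905, b=Δ3−h3·(2M3+M4)/6=-853/1635
seg 4: a=1, c=M4/2=-946/545, d=(M5−M4)/(6·1)=946/1635, b=Δ4−h4·(2M4+M5)/6=-3013/1635
t_q=11/2 → seg 2, τ=3/2; S=3+631/327·τ+-3454/1635·τ²+5572/14715·τ³=2637/1090

  seg 0: a=-3 b=-23/1635 c=0 d=1658/14715
  seg 1: a=0 b=4951/1635 c=1658/1635 d=-568/545
  seg 2: a=3 b=631/327 c=-3454/1635 d=5572/14715
  seg 3: a=0 b=-853/1635 c=706/545 d=-1652/4905
  seg 4: a=1 b=-3013/1635 c=-946/545 d=946/1635
S(11/2) = 2637/1090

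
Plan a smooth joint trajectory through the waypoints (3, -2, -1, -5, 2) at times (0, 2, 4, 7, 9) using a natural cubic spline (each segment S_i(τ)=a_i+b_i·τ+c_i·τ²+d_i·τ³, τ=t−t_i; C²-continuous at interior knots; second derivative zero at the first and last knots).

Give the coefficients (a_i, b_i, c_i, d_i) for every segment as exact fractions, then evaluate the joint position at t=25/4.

  seg 0: a=3 b=-899/258 c=0 d=127/516
  seg 1: a=-2 b=-137/258 c=127/86 d=-62/129
  seg 2: a=-1 b=-101/258 c=-121/86 d=47/129
  seg 3: a=-5 b=259/258 c=161/86 d=-161/516
S(25/4) = -13357/2752

Δ: Δ0=-5/2, Δ1=1/2, Δ2=-4/3, Δ3=7/2
row 1: diag=8, rhs=18; c'=1/4, d'=9/4
row 2: denom=10−2·1/4=19/2; d'=(-11−2·9/4)/(19/2)=-31/19
row 3: denom=10−3·6/19=172/19; d'=(29−3·-31/19)/(172/19)=161/43
back: M3=161/43
back: M2=-31/19−6/19·161/43=-121/43
back: M1=9/4−1/4·-121/43=127/43
M: M0=0, M1=127/43, M2=-121/43, M3=161/43, M4=0
seg 0: a=3, c=M0/2=0, d=(M1−M0)/(6·2)=127/516, b=Δ0−h0·(2M0+M1)/6=-899/258
seg 1: a=-2, c=M1/2=127/86, d=(M2−M1)/(6·2)=-62/129, b=Δ1−h1·(2M1+M2)/6=-137/258
seg 2: a=-1, c=M2/2=-121/86, d=(M3−M2)/(6·3)=47/129, b=Δ2−h2·(2M2+M3)/6=-101/258
seg 3: a=-5, c=M3/2=161/86, d=(M4−M3)/(6·2)=-161/516, b=Δ3−h3·(2M3+M4)/6=259/258
t_q=25/4 → seg 2, τ=9/4; S=-1+-101/258·τ+-121/86·τ²+47/129·τ³=-13357/2752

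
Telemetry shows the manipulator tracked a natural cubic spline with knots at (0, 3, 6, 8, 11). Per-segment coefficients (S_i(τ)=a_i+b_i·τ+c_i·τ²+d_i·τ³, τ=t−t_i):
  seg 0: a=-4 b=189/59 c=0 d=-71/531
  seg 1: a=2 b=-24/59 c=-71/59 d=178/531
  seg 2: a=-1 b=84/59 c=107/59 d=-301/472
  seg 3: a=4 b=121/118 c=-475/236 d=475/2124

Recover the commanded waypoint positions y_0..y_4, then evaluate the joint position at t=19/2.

y_0=-4 y_1=2 y_2=-1 y_3=4 y_4=-5
S(19/2) = 3331/1888

y_0 = S_0(0) = a_0 = -4
y_1 = S_1(0) = a_1 = 2
y_2 = S_2(0) = a_2 = -1
y_3 = S_3(0) = a_3 = 4
y_4 = S_3(3) = -5
t_q=19/2 is in segment 3 (τ=3/2); S_3(τ)=3331/1888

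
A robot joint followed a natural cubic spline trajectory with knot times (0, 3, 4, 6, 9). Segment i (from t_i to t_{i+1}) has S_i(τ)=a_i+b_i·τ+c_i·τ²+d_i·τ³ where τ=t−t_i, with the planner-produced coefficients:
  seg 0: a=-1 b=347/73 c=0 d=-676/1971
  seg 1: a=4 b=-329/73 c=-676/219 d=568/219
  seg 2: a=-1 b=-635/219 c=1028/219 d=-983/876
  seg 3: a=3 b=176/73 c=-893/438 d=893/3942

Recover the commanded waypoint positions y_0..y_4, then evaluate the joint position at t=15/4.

y_0=-1 y_1=4 y_2=-1 y_3=3 y_4=-2
S(15/4) = -13/584

y_0 = S_0(0) = a_0 = -1
y_1 = S_1(0) = a_1 = 4
y_2 = S_2(0) = a_2 = -1
y_3 = S_3(0) = a_3 = 3
y_4 = S_3(3) = -2
t_q=15/4 is in segment 1 (τ=3/4); S_1(τ)=-13/584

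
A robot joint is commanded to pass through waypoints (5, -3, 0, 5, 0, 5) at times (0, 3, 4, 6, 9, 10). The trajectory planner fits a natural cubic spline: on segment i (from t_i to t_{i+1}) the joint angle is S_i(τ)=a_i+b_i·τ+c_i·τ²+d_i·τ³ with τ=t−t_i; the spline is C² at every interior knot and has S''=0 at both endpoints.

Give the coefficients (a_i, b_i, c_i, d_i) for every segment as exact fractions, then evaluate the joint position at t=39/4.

  seg 0: a=5 b=-29401/6162 c=0 d=1441/6162
  seg 1: a=-3 b=4753/3081 c=4323/2054 d=-3989/6162
  seg 2: a=0 b=23477/6162 c=167/1027 d=-2519/6162
  seg 3: a=5 b=-211/474 c=-2352/1027 d=11603/18486
  seg 4: a=0 b=8506/3081 c=6899/2054 d=-6899/6162
S(39/4) = 458465/131456

Δ: Δ0=-8/3, Δ1=3, Δ2=5/2, Δ3=-5/3, Δ4=5
row 1: diag=8, rhs=34; c'=1/8, d'=17/4
row 2: denom=6−1·1/8=47/8; d'=(-3−1·17/4)/(47/8)=-58/47
row 3: denom=10−2·16/47=438/47; d'=(-25−2·-58/47)/(438/47)=-353/146
row 4: denom=8−3·47/146=1027/146; d'=(40−3·-353/146)/(1027/146)=6899/1027
back: M4=6899/1027
back: M3=-353/146−47/146·6899/1027=-4704/1027
back: M2=-58/47−16/47·-4704/1027=334/1027
back: M1=17/4−1/8·334/1027=4323/1027
M: M0=0, M1=4323/1027, M2=334/1027, M3=-4704/1027, M4=6899/1027, M5=0
seg 0: a=5, c=M0/2=0, d=(M1−M0)/(6·3)=1441/6162, b=Δ0−h0·(2M0+M1)/6=-29401/6162
seg 1: a=-3, c=M1/2=4323/2054, d=(M2−M1)/(6·1)=-3989/6162, b=Δ1−h1·(2M1+M2)/6=4753/3081
seg 2: a=0, c=M2/2=167/1027, d=(M3−M2)/(6·2)=-2519/6162, b=Δ2−h2·(2M2+M3)/6=23477/6162
seg 3: a=5, c=M3/2=-2352/1027, d=(M4−M3)/(6·3)=11603/18486, b=Δ3−h3·(2M3+M4)/6=-211/474
seg 4: a=0, c=M4/2=6899/2054, d=(M5−M4)/(6·1)=-6899/6162, b=Δ4−h4·(2M4+M5)/6=8506/3081
t_q=39/4 → seg 4, τ=3/4; S=0+8506/3081·τ+6899/2054·τ²+-6899/6162·τ³=458465/131456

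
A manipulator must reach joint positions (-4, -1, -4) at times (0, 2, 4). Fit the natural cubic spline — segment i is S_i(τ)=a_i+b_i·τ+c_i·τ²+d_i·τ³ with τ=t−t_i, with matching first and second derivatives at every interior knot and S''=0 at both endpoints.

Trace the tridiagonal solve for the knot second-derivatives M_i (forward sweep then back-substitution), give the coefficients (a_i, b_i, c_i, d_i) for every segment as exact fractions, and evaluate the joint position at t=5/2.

Δ: Δ0=3/2, Δ1=-3/2
row 1: diag=8, rhs=-18; c'=1/4, d'=-9/4
back: M1=-9/4
M: M0=0, M1=-9/4, M2=0
seg 0: a=-4, c=M0/2=0, d=(M1−M0)/(6·2)=-3/16, b=Δ0−h0·(2M0+M1)/6=9/4
seg 1: a=-1, c=M1/2=-9/8, d=(M2−M1)/(6·2)=3/16, b=Δ1−h1·(2M1+M2)/6=0
t_q=5/2 → seg 1, τ=1/2; S=-1+0·τ+-9/8·τ²+3/16·τ³=-161/128

  seg 0: a=-4 b=9/4 c=0 d=-3/16
  seg 1: a=-1 b=0 c=-9/8 d=3/16
S(5/2) = -161/128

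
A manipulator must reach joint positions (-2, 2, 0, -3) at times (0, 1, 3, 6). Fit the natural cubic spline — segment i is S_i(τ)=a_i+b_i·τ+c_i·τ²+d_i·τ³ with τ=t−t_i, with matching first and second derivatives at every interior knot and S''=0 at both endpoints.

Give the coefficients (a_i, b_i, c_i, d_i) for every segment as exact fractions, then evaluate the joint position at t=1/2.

Δ: Δ0=4, Δ1=-1, Δ2=-1
row 1: diag=6, rhs=-30; c'=1/3, d'=-5
row 2: denom=10−2·1/3=28/3; d'=(0−2·-5)/(28/3)=15/14
back: M2=15/14
back: M1=-5−1/3·15/14=-75/14
M: M0=0, M1=-75/14, M2=15/14, M3=0
seg 0: a=-2, c=M0/2=0, d=(M1−M0)/(6·1)=-25/28, b=Δ0−h0·(2M0+M1)/6=137/28
seg 1: a=2, c=M1/2=-75/28, d=(M2−M1)/(6·2)=15/28, b=Δ1−h1·(2M1+M2)/6=31/14
seg 2: a=0, c=M2/2=15/28, d=(M3−M2)/(6·3)=-5/84, b=Δ2−h2·(2M2+M3)/6=-29/14
t_q=1/2 → seg 0, τ=1/2; S=-2+137/28·τ+0·τ²+-25/28·τ³=75/224

  seg 0: a=-2 b=137/28 c=0 d=-25/28
  seg 1: a=2 b=31/14 c=-75/28 d=15/28
  seg 2: a=0 b=-29/14 c=15/28 d=-5/84
S(1/2) = 75/224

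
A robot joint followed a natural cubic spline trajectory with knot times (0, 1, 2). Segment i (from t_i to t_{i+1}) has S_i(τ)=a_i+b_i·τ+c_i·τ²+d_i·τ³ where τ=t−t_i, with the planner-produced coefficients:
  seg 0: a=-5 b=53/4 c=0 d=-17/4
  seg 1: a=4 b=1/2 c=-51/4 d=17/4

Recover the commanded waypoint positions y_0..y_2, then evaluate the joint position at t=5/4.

y_0=-5 y_1=4 y_2=-4
S(5/4) = 869/256

y_0 = S_0(0) = a_0 = -5
y_1 = S_1(0) = a_1 = 4
y_2 = S_1(1) = -4
t_q=5/4 is in segment 1 (τ=1/4); S_1(τ)=869/256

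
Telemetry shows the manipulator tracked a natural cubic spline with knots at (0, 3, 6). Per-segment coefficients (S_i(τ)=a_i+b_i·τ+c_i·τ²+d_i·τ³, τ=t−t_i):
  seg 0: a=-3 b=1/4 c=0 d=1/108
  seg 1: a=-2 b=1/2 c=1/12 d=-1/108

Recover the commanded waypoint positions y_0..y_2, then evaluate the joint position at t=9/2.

y_0=-3 y_1=-2 y_2=0
S(9/2) = -35/32

y_0 = S_0(0) = a_0 = -3
y_1 = S_1(0) = a_1 = -2
y_2 = S_1(3) = 0
t_q=9/2 is in segment 1 (τ=3/2); S_1(τ)=-35/32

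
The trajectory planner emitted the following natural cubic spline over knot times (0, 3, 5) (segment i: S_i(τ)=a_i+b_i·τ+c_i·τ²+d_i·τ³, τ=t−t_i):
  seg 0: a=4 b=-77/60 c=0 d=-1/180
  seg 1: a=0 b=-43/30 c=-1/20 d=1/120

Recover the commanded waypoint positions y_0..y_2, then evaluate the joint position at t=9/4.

y_0=4 y_1=0 y_2=-3
S(9/4) = 1343/1280

y_0 = S_0(0) = a_0 = 4
y_1 = S_1(0) = a_1 = 0
y_2 = S_1(2) = -3
t_q=9/4 is in segment 0 (τ=9/4); S_0(τ)=1343/1280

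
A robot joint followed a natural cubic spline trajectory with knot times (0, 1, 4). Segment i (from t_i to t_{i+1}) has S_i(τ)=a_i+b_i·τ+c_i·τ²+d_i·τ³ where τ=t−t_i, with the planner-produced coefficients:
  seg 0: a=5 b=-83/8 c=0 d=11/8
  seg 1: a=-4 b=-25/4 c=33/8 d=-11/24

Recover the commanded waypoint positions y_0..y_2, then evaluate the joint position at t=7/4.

y_0=5 y_1=-4 y_2=2
S(7/4) = -3359/512

y_0 = S_0(0) = a_0 = 5
y_1 = S_1(0) = a_1 = -4
y_2 = S_1(3) = 2
t_q=7/4 is in segment 1 (τ=3/4); S_1(τ)=-3359/512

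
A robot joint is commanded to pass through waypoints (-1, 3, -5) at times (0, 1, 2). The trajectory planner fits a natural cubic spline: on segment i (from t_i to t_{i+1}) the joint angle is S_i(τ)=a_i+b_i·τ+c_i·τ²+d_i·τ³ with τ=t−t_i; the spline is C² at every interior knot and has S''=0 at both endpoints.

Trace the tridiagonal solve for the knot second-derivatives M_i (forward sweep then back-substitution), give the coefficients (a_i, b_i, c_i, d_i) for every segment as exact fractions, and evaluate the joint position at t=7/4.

  seg 0: a=-1 b=7 c=0 d=-3
  seg 1: a=3 b=-2 c=-9 d=3
S(7/4) = -147/64

Δ: Δ0=4, Δ1=-8
row 1: diag=4, rhs=-72; c'=1/4, d'=-18
back: M1=-18
M: M0=0, M1=-18, M2=0
seg 0: a=-1, c=M0/2=0, d=(M1−M0)/(6·1)=-3, b=Δ0−h0·(2M0+M1)/6=7
seg 1: a=3, c=M1/2=-9, d=(M2−M1)/(6·1)=3, b=Δ1−h1·(2M1+M2)/6=-2
t_q=7/4 → seg 1, τ=3/4; S=3+-2·τ+-9·τ²+3·τ³=-147/64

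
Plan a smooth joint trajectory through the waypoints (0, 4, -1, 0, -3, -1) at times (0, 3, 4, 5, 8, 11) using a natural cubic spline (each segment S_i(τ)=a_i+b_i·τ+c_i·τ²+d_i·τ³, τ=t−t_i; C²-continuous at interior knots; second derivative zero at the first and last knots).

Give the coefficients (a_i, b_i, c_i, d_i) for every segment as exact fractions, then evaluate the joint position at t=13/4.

  seg 0: a=0 b=3835/867 c=0 d=-893/2601
  seg 1: a=4 b=-4202/867 c=-893/289 d=2546/867
  seg 2: a=-1 b=-1922/867 c=1653/289 d=-2170/867
  seg 3: a=0 b=1486/867 c=-517/289 d=2300/7803
  seg 4: a=-3 b=-920/867 c=749/867 d=-749/7803
S(13/4) = 24425/9248

Δ: Δ0=4/3, Δ1=-5, Δ2=1, Δ3=-1, Δ4=2/3
row 1: diag=8, rhs=-38; c'=1/8, d'=-19/4
row 2: denom=4−1·1/8=31/8; d'=(36−1·-19/4)/(31/8)=326/31
row 3: denom=8−1·8/31=240/31; d'=(-12−1·326/31)/(240/31)=-349/120
row 4: denom=12−3·31/80=867/80; d'=(10−3·-349/120)/(867/80)=1498/867
back: M4=1498/867
back: M3=-349/120−31/80·1498/867=-1034/289
back: M2=326/31−8/31·-1034/289=3306/289
back: M1=-19/4−1/8·3306/289=-1786/289
M: M0=0, M1=-1786/289, M2=3306/289, M3=-1034/289, M4=1498/867, M5=0
seg 0: a=0, c=M0/2=0, d=(M1−M0)/(6·3)=-893/2601, b=Δ0−h0·(2M0+M1)/6=3835/867
seg 1: a=4, c=M1/2=-893/289, d=(M2−M1)/(6·1)=2546/867, b=Δ1−h1·(2M1+M2)/6=-4202/867
seg 2: a=-1, c=M2/2=1653/289, d=(M3−M2)/(6·1)=-2170/867, b=Δ2−h2·(2M2+M3)/6=-1922/867
seg 3: a=0, c=M3/2=-517/289, d=(M4−M3)/(6·3)=2300/7803, b=Δ3−h3·(2M3+M4)/6=1486/867
seg 4: a=-3, c=M4/2=749/867, d=(M5−M4)/(6·3)=-749/7803, b=Δ4−h4·(2M4+M5)/6=-920/867
t_q=13/4 → seg 1, τ=1/4; S=4+-4202/867·τ+-893/289·τ²+2546/867·τ³=24425/9248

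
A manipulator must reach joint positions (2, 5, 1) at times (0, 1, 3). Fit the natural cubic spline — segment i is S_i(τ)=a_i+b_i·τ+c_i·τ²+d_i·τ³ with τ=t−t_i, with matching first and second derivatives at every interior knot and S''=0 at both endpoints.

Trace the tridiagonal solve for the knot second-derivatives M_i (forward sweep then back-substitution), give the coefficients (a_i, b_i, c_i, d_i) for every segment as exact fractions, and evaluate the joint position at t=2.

  seg 0: a=2 b=23/6 c=0 d=-5/6
  seg 1: a=5 b=4/3 c=-5/2 d=5/12
S(2) = 17/4

Δ: Δ0=3, Δ1=-2
row 1: diag=6, rhs=-30; c'=1/3, d'=-5
back: M1=-5
M: M0=0, M1=-5, M2=0
seg 0: a=2, c=M0/2=0, d=(M1−M0)/(6·1)=-5/6, b=Δ0−h0·(2M0+M1)/6=23/6
seg 1: a=5, c=M1/2=-5/2, d=(M2−M1)/(6·2)=5/12, b=Δ1−h1·(2M1+M2)/6=4/3
t_q=2 → seg 1, τ=1; S=5+4/3·τ+-5/2·τ²+5/12·τ³=17/4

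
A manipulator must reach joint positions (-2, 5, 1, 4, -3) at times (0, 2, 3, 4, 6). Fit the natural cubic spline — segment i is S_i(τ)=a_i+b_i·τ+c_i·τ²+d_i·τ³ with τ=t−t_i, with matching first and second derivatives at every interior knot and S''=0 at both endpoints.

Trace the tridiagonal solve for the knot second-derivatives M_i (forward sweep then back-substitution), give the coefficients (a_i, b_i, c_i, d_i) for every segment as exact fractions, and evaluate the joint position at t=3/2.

Δ: Δ0=7/2, Δ1=-4, Δ2=3, Δ3=-7/2
row 1: diag=6, rhs=-45; c'=1/6, d'=-15/2
row 2: denom=4−1·1/6=23/6; d'=(42−1·-15/2)/(23/6)=297/23
row 3: denom=6−1·6/23=132/23; d'=(-39−1·297/23)/(132/23)=-199/22
back: M3=-199/22
back: M2=297/23−6/23·-199/22=168/11
back: M1=-15/2−1/6·168/11=-221/22
M: M0=0, M1=-221/22, M2=168/11, M3=-199/22, M4=0
seg 0: a=-2, c=M0/2=0, d=(M1−M0)/(6·2)=-221/264, b=Δ0−h0·(2M0+M1)/6=226/33
seg 1: a=5, c=M1/2=-221/44, d=(M2−M1)/(6·1)=557/132, b=Δ1−h1·(2M1+M2)/6=-211/66
seg 2: a=1, c=M2/2=84/11, d=(M3−M2)/(6·1)=-535/132, b=Δ2−h2·(2M2+M3)/6=-7/12
seg 3: a=4, c=M3/2=-199/44, d=(M4−M3)/(6·2)=199/264, b=Δ3−h3·(2M3+M4)/6=167/66
t_q=3/2 → seg 0, τ=3/2; S=-2+226/33·τ+0·τ²+-221/264·τ³=3835/704

  seg 0: a=-2 b=226/33 c=0 d=-221/264
  seg 1: a=5 b=-211/66 c=-221/44 d=557/132
  seg 2: a=1 b=-7/12 c=84/11 d=-535/132
  seg 3: a=4 b=167/66 c=-199/44 d=199/264
S(3/2) = 3835/704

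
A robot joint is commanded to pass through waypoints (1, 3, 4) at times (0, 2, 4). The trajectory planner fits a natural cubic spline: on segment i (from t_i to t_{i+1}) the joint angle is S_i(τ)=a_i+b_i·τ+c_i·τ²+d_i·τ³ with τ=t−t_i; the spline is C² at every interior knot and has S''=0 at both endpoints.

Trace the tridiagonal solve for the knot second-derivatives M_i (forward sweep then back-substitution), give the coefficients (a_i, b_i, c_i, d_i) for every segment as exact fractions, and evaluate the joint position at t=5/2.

Δ: Δ0=1, Δ1=1/2
row 1: diag=8, rhs=-3; c'=1/4, d'=-3/8
back: M1=-3/8
M: M0=0, M1=-3/8, M2=0
seg 0: a=1, c=M0/2=0, d=(M1−M0)/(6·2)=-1/32, b=Δ0−h0·(2M0+M1)/6=9/8
seg 1: a=3, c=M1/2=-3/16, d=(M2−M1)/(6·2)=1/32, b=Δ1−h1·(2M1+M2)/6=3/4
t_q=5/2 → seg 1, τ=1/2; S=3+3/4·τ+-3/16·τ²+1/32·τ³=853/256

  seg 0: a=1 b=9/8 c=0 d=-1/32
  seg 1: a=3 b=3/4 c=-3/16 d=1/32
S(5/2) = 853/256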